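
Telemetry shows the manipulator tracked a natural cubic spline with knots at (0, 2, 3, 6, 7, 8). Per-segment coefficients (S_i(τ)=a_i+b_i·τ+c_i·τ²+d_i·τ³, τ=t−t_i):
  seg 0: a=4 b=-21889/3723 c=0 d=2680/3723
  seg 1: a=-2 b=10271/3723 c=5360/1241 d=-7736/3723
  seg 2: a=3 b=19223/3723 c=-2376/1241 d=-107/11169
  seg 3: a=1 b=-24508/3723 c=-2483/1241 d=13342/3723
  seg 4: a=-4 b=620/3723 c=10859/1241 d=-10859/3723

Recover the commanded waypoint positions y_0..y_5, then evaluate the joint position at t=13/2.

y_0=4 y_1=-2 y_2=3 y_3=1 y_4=-4 y_5=2
S(13/2) = -5817/2482

y_0 = S_0(0) = a_0 = 4
y_1 = S_1(0) = a_1 = -2
y_2 = S_2(0) = a_2 = 3
y_3 = S_3(0) = a_3 = 1
y_4 = S_4(0) = a_4 = -4
y_5 = S_4(1) = 2
t_q=13/2 is in segment 3 (τ=1/2); S_3(τ)=-5817/2482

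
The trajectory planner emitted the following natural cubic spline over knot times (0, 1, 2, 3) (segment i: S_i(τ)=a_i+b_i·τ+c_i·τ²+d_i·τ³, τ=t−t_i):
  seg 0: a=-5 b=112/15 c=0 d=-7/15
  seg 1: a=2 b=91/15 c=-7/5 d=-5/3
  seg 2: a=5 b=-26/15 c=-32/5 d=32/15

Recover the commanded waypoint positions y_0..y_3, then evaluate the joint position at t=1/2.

y_0=-5 y_1=2 y_2=5 y_3=-1
S(1/2) = -53/40

y_0 = S_0(0) = a_0 = -5
y_1 = S_1(0) = a_1 = 2
y_2 = S_2(0) = a_2 = 5
y_3 = S_2(1) = -1
t_q=1/2 is in segment 0 (τ=1/2); S_0(τ)=-53/40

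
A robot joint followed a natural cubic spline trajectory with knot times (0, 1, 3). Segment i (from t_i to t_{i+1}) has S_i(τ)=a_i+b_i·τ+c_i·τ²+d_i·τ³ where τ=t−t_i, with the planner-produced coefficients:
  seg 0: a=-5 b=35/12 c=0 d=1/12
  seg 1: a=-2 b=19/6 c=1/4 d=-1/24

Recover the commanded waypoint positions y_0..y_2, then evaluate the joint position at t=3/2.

y_0 = S_0(0) = a_0 = -5
y_1 = S_1(0) = a_1 = -2
y_2 = S_1(2) = 5
t_q=3/2 is in segment 1 (τ=1/2); S_1(τ)=-23/64

y_0=-5 y_1=-2 y_2=5
S(3/2) = -23/64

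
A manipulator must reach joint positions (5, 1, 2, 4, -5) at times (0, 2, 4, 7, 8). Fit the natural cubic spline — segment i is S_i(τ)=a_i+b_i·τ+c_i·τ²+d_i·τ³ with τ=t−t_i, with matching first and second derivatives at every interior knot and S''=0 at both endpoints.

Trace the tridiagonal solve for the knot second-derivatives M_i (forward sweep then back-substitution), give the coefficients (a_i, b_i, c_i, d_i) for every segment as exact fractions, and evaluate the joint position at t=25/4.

Δ: Δ0=-2, Δ1=1/2, Δ2=2/3, Δ3=-9
row 1: diag=8, rhs=15; c'=1/4, d'=15/8
row 2: denom=10−2·1/4=19/2; d'=(1−2·15/8)/(19/2)=-11/38
row 3: denom=8−3·6/19=134/19; d'=(-58−3·-11/38)/(134/19)=-2171/268
back: M3=-2171/268
back: M2=-11/38−6/19·-2171/268=152/67
back: M1=15/8−1/4·152/67=701/536
M: M0=0, M1=701/536, M2=152/67, M3=-2171/268, M4=0
seg 0: a=5, c=M0/2=0, d=(M1−M0)/(6·2)=701/6432, b=Δ0−h0·(2M0+M1)/6=-3917/1608
seg 1: a=1, c=M1/2=701/1072, d=(M2−M1)/(6·2)=515/6432, b=Δ1−h1·(2M1+M2)/6=-907/804
seg 2: a=2, c=M2/2=76/67, d=(M3−M2)/(6·3)=-2779/4824, b=Δ2−h2·(2M2+M3)/6=3937/1608
seg 3: a=4, c=M3/2=-2171/536, d=(M4−M3)/(6·1)=2171/1608, b=Δ3−h3·(2M3+M4)/6=-5065/804
t_q=25/4 → seg 2, τ=9/4; S=2+3937/1608·τ+76/67·τ²+-2779/4824·τ³=229477/34304

  seg 0: a=5 b=-3917/1608 c=0 d=701/6432
  seg 1: a=1 b=-907/804 c=701/1072 d=515/6432
  seg 2: a=2 b=3937/1608 c=76/67 d=-2779/4824
  seg 3: a=4 b=-5065/804 c=-2171/536 d=2171/1608
S(25/4) = 229477/34304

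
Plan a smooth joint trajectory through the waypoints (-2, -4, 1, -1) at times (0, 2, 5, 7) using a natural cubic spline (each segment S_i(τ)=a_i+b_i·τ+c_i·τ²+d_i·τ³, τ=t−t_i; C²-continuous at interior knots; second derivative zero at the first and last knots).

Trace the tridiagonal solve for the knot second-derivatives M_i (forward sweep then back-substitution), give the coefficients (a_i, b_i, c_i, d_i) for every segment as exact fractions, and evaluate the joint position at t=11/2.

  seg 0: a=-2 b=-37/21 c=0 d=4/21
  seg 1: a=-4 b=11/21 c=8/7 d=-16/63
  seg 2: a=1 b=11/21 c=-8/7 d=4/21
S(11/2) = 1

Δ: Δ0=-1, Δ1=5/3, Δ2=-1
row 1: diag=10, rhs=16; c'=3/10, d'=8/5
row 2: denom=10−3·3/10=91/10; d'=(-16−3·8/5)/(91/10)=-16/7
back: M2=-16/7
back: M1=8/5−3/10·-16/7=16/7
M: M0=0, M1=16/7, M2=-16/7, M3=0
seg 0: a=-2, c=M0/2=0, d=(M1−M0)/(6·2)=4/21, b=Δ0−h0·(2M0+M1)/6=-37/21
seg 1: a=-4, c=M1/2=8/7, d=(M2−M1)/(6·3)=-16/63, b=Δ1−h1·(2M1+M2)/6=11/21
seg 2: a=1, c=M2/2=-8/7, d=(M3−M2)/(6·2)=4/21, b=Δ2−h2·(2M2+M3)/6=11/21
t_q=11/2 → seg 2, τ=1/2; S=1+11/21·τ+-8/7·τ²+4/21·τ³=1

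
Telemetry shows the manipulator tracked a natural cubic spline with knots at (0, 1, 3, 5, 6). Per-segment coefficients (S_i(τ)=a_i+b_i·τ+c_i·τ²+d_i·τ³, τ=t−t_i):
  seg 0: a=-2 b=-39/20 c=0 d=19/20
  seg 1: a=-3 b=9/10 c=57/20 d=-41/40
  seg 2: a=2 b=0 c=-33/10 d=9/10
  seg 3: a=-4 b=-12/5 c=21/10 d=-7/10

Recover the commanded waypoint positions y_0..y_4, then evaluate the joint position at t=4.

y_0=-2 y_1=-3 y_2=2 y_3=-4 y_4=-5
S(4) = -2/5

y_0 = S_0(0) = a_0 = -2
y_1 = S_1(0) = a_1 = -3
y_2 = S_2(0) = a_2 = 2
y_3 = S_3(0) = a_3 = -4
y_4 = S_3(1) = -5
t_q=4 is in segment 2 (τ=1); S_2(τ)=-2/5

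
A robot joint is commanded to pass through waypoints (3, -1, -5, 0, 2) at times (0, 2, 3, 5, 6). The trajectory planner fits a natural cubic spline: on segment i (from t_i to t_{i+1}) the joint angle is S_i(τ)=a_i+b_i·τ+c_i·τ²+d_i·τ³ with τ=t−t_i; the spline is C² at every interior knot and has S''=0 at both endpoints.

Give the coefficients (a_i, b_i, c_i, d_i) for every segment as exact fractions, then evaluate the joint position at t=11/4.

Δ: Δ0=-2, Δ1=-4, Δ2=5/2, Δ3=2
row 1: diag=6, rhs=-12; c'=1/6, d'=-2
row 2: denom=6−1·1/6=35/6; d'=(39−1·-2)/(35/6)=246/35
row 3: denom=6−2·12/35=186/35; d'=(-3−2·246/35)/(186/35)=-199/62
back: M3=-199/62
back: M2=246/35−12/35·-199/62=252/31
back: M1=-2−1/6·252/31=-104/31
M: M0=0, M1=-104/31, M2=252/31, M3=-199/62, M4=0
seg 0: a=3, c=M0/2=0, d=(M1−M0)/(6·2)=-26/93, b=Δ0−h0·(2M0+M1)/6=-82/93
seg 1: a=-1, c=M1/2=-52/31, d=(M2−M1)/(6·1)=178/93, b=Δ1−h1·(2M1+M2)/6=-394/93
seg 2: a=-5, c=M2/2=126/31, d=(M3−M2)/(6·2)=-703/744, b=Δ2−h2·(2M2+M3)/6=-172/93
seg 3: a=0, c=M3/2=-199/124, d=(M4−M3)/(6·1)=199/372, b=Δ3−h3·(2M3+M4)/6=571/186
t_q=11/4 → seg 1, τ=3/4; S=-1+-394/93·τ+-52/31·τ²+178/93·τ³=-4279/992

  seg 0: a=3 b=-82/93 c=0 d=-26/93
  seg 1: a=-1 b=-394/93 c=-52/31 d=178/93
  seg 2: a=-5 b=-172/93 c=126/31 d=-703/744
  seg 3: a=0 b=571/186 c=-199/124 d=199/372
S(11/4) = -4279/992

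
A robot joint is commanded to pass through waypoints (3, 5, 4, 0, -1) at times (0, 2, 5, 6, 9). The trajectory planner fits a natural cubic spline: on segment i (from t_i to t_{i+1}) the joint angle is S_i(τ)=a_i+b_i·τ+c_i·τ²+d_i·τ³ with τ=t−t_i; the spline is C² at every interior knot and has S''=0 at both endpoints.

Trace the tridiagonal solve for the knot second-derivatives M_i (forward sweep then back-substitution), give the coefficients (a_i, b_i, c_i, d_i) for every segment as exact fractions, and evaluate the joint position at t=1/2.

Δ: Δ0=1, Δ1=-1/3, Δ2=-4, Δ3=-1/3
row 1: diag=10, rhs=-8; c'=3/10, d'=-4/5
row 2: denom=8−3·3/10=71/10; d'=(-22−3·-4/5)/(71/10)=-196/71
row 3: denom=8−1·10/71=558/71; d'=(22−1·-196/71)/(558/71)=293/93
back: M3=293/93
back: M2=-196/71−10/71·293/93=-298/93
back: M1=-4/5−3/10·-298/93=5/31
M: M0=0, M1=5/31, M2=-298/93, M3=293/93, M4=0
seg 0: a=3, c=M0/2=0, d=(M1−M0)/(6·2)=5/372, b=Δ0−h0·(2M0+M1)/6=88/93
seg 1: a=5, c=M1/2=5/62, d=(M2−M1)/(6·3)=-313/1674, b=Δ1−h1·(2M1+M2)/6=103/93
seg 2: a=4, c=M2/2=-149/93, d=(M3−M2)/(6·1)=197/186, b=Δ2−h2·(2M2+M3)/6=-643/186
seg 3: a=0, c=M3/2=293/186, d=(M4−M3)/(6·3)=-293/1674, b=Δ3−h3·(2M3+M4)/6=-108/31
t_q=1/2 → seg 0, τ=1/2; S=3+88/93·τ+0·τ²+5/372·τ³=3447/992

  seg 0: a=3 b=88/93 c=0 d=5/372
  seg 1: a=5 b=103/93 c=5/62 d=-313/1674
  seg 2: a=4 b=-643/186 c=-149/93 d=197/186
  seg 3: a=0 b=-108/31 c=293/186 d=-293/1674
S(1/2) = 3447/992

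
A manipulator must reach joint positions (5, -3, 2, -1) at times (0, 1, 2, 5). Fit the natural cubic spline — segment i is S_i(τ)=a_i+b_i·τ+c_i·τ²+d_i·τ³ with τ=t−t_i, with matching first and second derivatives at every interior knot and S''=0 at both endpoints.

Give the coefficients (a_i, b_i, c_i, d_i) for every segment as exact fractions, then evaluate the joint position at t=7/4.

  seg 0: a=5 b=-358/31 c=0 d=110/31
  seg 1: a=-3 b=-28/31 c=330/31 d=-147/31
  seg 2: a=2 b=191/31 c=-111/31 d=37/93
S(7/4) = 615/1984

Δ: Δ0=-8, Δ1=5, Δ2=-1
row 1: diag=4, rhs=78; c'=1/4, d'=39/2
row 2: denom=8−1·1/4=31/4; d'=(-36−1·39/2)/(31/4)=-222/31
back: M2=-222/31
back: M1=39/2−1/4·-222/31=660/31
M: M0=0, M1=660/31, M2=-222/31, M3=0
seg 0: a=5, c=M0/2=0, d=(M1−M0)/(6·1)=110/31, b=Δ0−h0·(2M0+M1)/6=-358/31
seg 1: a=-3, c=M1/2=330/31, d=(M2−M1)/(6·1)=-147/31, b=Δ1−h1·(2M1+M2)/6=-28/31
seg 2: a=2, c=M2/2=-111/31, d=(M3−M2)/(6·3)=37/93, b=Δ2−h2·(2M2+M3)/6=191/31
t_q=7/4 → seg 1, τ=3/4; S=-3+-28/31·τ+330/31·τ²+-147/31·τ³=615/1984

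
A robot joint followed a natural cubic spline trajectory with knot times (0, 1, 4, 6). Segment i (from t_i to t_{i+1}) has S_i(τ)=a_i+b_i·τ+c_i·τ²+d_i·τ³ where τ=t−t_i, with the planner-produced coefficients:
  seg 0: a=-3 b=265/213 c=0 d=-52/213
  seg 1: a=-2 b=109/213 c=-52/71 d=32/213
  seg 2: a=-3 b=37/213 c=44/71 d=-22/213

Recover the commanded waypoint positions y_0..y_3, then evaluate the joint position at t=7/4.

y_0 = S_0(0) = a_0 = -3
y_1 = S_1(0) = a_1 = -2
y_2 = S_2(0) = a_2 = -3
y_3 = S_2(2) = -1
t_q=7/4 is in segment 1 (τ=3/4); S_1(τ)=-279/142

y_0=-3 y_1=-2 y_2=-3 y_3=-1
S(7/4) = -279/142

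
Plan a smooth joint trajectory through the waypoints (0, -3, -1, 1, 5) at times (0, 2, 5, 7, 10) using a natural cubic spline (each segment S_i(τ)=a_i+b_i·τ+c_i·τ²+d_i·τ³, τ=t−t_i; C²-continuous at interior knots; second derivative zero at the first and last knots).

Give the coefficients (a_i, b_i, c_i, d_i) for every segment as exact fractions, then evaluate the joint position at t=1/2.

  seg 0: a=0 b=-341/174 c=0 d=10/87
  seg 1: a=-3 b=-101/174 c=20/29 d=-143/1566
  seg 2: a=-1 b=95/87 c=-23/174 d=5/116
  seg 3: a=1 b=94/87 c=11/87 d=-11/783
S(1/2) = -28/29

Δ: Δ0=-3/2, Δ1=2/3, Δ2=1, Δ3=4/3
row 1: diag=10, rhs=13; c'=3/10, d'=13/10
row 2: denom=10−3·3/10=91/10; d'=(2−3·13/10)/(91/10)=-19/91
row 3: denom=10−2·20/91=870/91; d'=(2−2·-19/91)/(870/91)=22/87
back: M3=22/87
back: M2=-19/91−20/91·22/87=-23/87
back: M1=13/10−3/10·-23/87=40/29
M: M0=0, M1=40/29, M2=-23/87, M3=22/87, M4=0
seg 0: a=0, c=M0/2=0, d=(M1−M0)/(6·2)=10/87, b=Δ0−h0·(2M0+M1)/6=-341/174
seg 1: a=-3, c=M1/2=20/29, d=(M2−M1)/(6·3)=-143/1566, b=Δ1−h1·(2M1+M2)/6=-101/174
seg 2: a=-1, c=M2/2=-23/174, d=(M3−M2)/(6·2)=5/116, b=Δ2−h2·(2M2+M3)/6=95/87
seg 3: a=1, c=M3/2=11/87, d=(M4−M3)/(6·3)=-11/783, b=Δ3−h3·(2M3+M4)/6=94/87
t_q=1/2 → seg 0, τ=1/2; S=0+-341/174·τ+0·τ²+10/87·τ³=-28/29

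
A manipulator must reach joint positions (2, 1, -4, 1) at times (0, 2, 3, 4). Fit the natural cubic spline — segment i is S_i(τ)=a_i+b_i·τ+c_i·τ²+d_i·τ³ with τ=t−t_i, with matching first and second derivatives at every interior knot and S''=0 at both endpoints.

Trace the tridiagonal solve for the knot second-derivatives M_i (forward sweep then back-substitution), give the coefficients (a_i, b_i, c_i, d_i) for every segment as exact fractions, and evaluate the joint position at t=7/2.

Δ: Δ0=-1/2, Δ1=-5, Δ2=5
row 1: diag=6, rhs=-27; c'=1/6, d'=-9/2
row 2: denom=4−1·1/6=23/6; d'=(60−1·-9/2)/(23/6)=387/23
back: M2=387/23
back: M1=-9/2−1/6·387/23=-168/23
M: M0=0, M1=-168/23, M2=387/23, M3=0
seg 0: a=2, c=M0/2=0, d=(M1−M0)/(6·2)=-14/23, b=Δ0−h0·(2M0+M1)/6=89/46
seg 1: a=1, c=M1/2=-84/23, d=(M2−M1)/(6·1)=185/46, b=Δ1−h1·(2M1+M2)/6=-247/46
seg 2: a=-4, c=M2/2=387/46, d=(M3−M2)/(6·1)=-129/46, b=Δ2−h2·(2M2+M3)/6=-14/23
t_q=7/2 → seg 2, τ=1/2; S=-4+-14/23·τ+387/46·τ²+-129/46·τ³=-939/368

  seg 0: a=2 b=89/46 c=0 d=-14/23
  seg 1: a=1 b=-247/46 c=-84/23 d=185/46
  seg 2: a=-4 b=-14/23 c=387/46 d=-129/46
S(7/2) = -939/368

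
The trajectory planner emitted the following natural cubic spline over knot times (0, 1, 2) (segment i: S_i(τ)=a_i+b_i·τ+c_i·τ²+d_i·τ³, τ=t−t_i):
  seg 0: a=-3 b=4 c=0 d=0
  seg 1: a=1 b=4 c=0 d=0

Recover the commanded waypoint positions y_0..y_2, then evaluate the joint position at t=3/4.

y_0=-3 y_1=1 y_2=5
S(3/4) = 0

y_0 = S_0(0) = a_0 = -3
y_1 = S_1(0) = a_1 = 1
y_2 = S_1(1) = 5
t_q=3/4 is in segment 0 (τ=3/4); S_0(τ)=0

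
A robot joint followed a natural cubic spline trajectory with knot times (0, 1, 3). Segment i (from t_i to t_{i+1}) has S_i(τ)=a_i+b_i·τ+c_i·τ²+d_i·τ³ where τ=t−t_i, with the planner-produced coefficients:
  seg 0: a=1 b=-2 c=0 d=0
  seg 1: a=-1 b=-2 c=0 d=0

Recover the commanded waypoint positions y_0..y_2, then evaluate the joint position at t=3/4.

y_0 = S_0(0) = a_0 = 1
y_1 = S_1(0) = a_1 = -1
y_2 = S_1(2) = -5
t_q=3/4 is in segment 0 (τ=3/4); S_0(τ)=-1/2

y_0=1 y_1=-1 y_2=-5
S(3/4) = -1/2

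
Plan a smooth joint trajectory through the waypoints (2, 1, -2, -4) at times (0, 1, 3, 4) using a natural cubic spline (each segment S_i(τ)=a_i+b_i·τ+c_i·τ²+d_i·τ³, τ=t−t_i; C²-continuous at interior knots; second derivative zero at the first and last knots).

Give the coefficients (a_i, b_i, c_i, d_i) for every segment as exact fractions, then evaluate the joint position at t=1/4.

Δ: Δ0=-1, Δ1=-3/2, Δ2=-2
row 1: diag=6, rhs=-3; c'=1/3, d'=-1/2
row 2: denom=6−2·1/3=16/3; d'=(-3−2·-1/2)/(16/3)=-3/8
back: M2=-3/8
back: M1=-1/2−1/3·-3/8=-3/8
M: M0=0, M1=-3/8, M2=-3/8, M3=0
seg 0: a=2, c=M0/2=0, d=(M1−M0)/(6·1)=-1/16, b=Δ0−h0·(2M0+M1)/6=-15/16
seg 1: a=1, c=M1/2=-3/16, d=(M2−M1)/(6·2)=0, b=Δ1−h1·(2M1+M2)/6=-9/8
seg 2: a=-2, c=M2/2=-3/16, d=(M3−M2)/(6·1)=1/16, b=Δ2−h2·(2M2+M3)/6=-15/8
t_q=1/4 → seg 0, τ=1/4; S=2+-15/16·τ+0·τ²+-1/16·τ³=1807/1024

  seg 0: a=2 b=-15/16 c=0 d=-1/16
  seg 1: a=1 b=-9/8 c=-3/16 d=0
  seg 2: a=-2 b=-15/8 c=-3/16 d=1/16
S(1/4) = 1807/1024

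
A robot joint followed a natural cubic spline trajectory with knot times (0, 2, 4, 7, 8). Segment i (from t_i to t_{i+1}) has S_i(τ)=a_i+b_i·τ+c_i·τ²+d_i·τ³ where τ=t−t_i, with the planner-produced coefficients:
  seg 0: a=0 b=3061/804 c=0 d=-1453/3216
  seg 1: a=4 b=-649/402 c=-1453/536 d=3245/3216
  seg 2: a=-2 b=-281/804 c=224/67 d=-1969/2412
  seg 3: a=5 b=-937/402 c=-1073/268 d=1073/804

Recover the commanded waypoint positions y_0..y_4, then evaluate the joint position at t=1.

y_0=0 y_1=4 y_2=-2 y_3=5 y_4=0
S(1) = 3597/1072

y_0 = S_0(0) = a_0 = 0
y_1 = S_1(0) = a_1 = 4
y_2 = S_2(0) = a_2 = -2
y_3 = S_3(0) = a_3 = 5
y_4 = S_3(1) = 0
t_q=1 is in segment 0 (τ=1); S_0(τ)=3597/1072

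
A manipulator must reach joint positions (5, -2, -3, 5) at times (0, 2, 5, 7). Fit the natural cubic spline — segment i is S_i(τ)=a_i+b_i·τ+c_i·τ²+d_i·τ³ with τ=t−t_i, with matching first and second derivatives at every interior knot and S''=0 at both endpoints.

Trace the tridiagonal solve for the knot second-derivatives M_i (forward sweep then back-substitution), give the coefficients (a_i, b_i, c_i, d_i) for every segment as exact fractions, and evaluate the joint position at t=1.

  seg 0: a=5 b=-305/78 c=0 d=4/39
  seg 1: a=-2 b=-209/78 c=8/13 d=1/18
  seg 2: a=-3 b=98/39 c=29/26 d=-29/156
S(1) = 31/26

Δ: Δ0=-7/2, Δ1=-1/3, Δ2=4
row 1: diag=10, rhs=19; c'=3/10, d'=19/10
row 2: denom=10−3·3/10=91/10; d'=(26−3·19/10)/(91/10)=29/13
back: M2=29/13
back: M1=19/10−3/10·29/13=16/13
M: M0=0, M1=16/13, M2=29/13, M3=0
seg 0: a=5, c=M0/2=0, d=(M1−M0)/(6·2)=4/39, b=Δ0−h0·(2M0+M1)/6=-305/78
seg 1: a=-2, c=M1/2=8/13, d=(M2−M1)/(6·3)=1/18, b=Δ1−h1·(2M1+M2)/6=-209/78
seg 2: a=-3, c=M2/2=29/26, d=(M3−M2)/(6·2)=-29/156, b=Δ2−h2·(2M2+M3)/6=98/39
t_q=1 → seg 0, τ=1; S=5+-305/78·τ+0·τ²+4/39·τ³=31/26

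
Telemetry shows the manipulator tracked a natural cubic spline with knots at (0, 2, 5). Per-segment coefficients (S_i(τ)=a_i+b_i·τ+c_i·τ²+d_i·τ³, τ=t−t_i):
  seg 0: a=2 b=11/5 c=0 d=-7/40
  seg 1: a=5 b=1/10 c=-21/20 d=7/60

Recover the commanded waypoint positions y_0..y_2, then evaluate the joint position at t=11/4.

y_0 = S_0(0) = a_0 = 2
y_1 = S_1(0) = a_1 = 5
y_2 = S_1(3) = -1
t_q=11/4 is in segment 1 (τ=3/4); S_1(τ)=5803/1280

y_0=2 y_1=5 y_2=-1
S(11/4) = 5803/1280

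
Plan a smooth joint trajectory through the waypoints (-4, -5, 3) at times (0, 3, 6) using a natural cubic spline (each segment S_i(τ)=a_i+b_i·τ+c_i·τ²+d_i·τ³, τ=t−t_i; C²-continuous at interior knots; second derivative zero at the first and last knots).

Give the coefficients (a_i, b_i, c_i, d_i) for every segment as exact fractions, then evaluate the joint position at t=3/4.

Δ: Δ0=-1/3, Δ1=8/3
row 1: diag=12, rhs=18; c'=1/4, d'=3/2
back: M1=3/2
M: M0=0, M1=3/2, M2=0
seg 0: a=-4, c=M0/2=0, d=(M1−M0)/(6·3)=1/12, b=Δ0−h0·(2M0+M1)/6=-13/12
seg 1: a=-5, c=M1/2=3/4, d=(M2−M1)/(6·3)=-1/12, b=Δ1−h1·(2M1+M2)/6=7/6
t_q=3/4 → seg 0, τ=3/4; S=-4+-13/12·τ+0·τ²+1/12·τ³=-1223/256

  seg 0: a=-4 b=-13/12 c=0 d=1/12
  seg 1: a=-5 b=7/6 c=3/4 d=-1/12
S(3/4) = -1223/256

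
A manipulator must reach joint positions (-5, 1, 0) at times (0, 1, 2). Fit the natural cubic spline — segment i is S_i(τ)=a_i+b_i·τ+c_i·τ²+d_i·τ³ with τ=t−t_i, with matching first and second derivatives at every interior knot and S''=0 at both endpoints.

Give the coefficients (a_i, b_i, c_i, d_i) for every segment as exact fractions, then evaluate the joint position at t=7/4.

Δ: Δ0=6, Δ1=-1
row 1: diag=4, rhs=-42; c'=1/4, d'=-21/2
back: M1=-21/2
M: M0=0, M1=-21/2, M2=0
seg 0: a=-5, c=M0/2=0, d=(M1−M0)/(6·1)=-7/4, b=Δ0−h0·(2M0+M1)/6=31/4
seg 1: a=1, c=M1/2=-21/4, d=(M2−M1)/(6·1)=7/4, b=Δ1−h1·(2M1+M2)/6=5/2
t_q=7/4 → seg 1, τ=3/4; S=1+5/2·τ+-21/4·τ²+7/4·τ³=169/256

  seg 0: a=-5 b=31/4 c=0 d=-7/4
  seg 1: a=1 b=5/2 c=-21/4 d=7/4
S(7/4) = 169/256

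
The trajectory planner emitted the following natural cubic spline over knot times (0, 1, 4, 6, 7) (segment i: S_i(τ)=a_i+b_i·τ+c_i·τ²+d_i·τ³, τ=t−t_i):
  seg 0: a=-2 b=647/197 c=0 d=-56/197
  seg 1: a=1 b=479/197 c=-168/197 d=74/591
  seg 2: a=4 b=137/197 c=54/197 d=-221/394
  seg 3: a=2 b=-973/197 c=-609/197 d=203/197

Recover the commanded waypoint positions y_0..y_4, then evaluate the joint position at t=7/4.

y_0=-2 y_1=1 y_2=4 y_3=2 y_4=-5
S(7/4) = 15109/6304

y_0 = S_0(0) = a_0 = -2
y_1 = S_1(0) = a_1 = 1
y_2 = S_2(0) = a_2 = 4
y_3 = S_3(0) = a_3 = 2
y_4 = S_3(1) = -5
t_q=7/4 is in segment 1 (τ=3/4); S_1(τ)=15109/6304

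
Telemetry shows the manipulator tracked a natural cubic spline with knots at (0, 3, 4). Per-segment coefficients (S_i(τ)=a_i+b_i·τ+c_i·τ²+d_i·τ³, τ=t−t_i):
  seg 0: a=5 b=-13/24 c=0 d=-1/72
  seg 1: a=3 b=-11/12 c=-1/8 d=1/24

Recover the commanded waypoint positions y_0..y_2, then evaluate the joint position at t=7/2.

y_0=5 y_1=3 y_2=2
S(7/2) = 161/64

y_0 = S_0(0) = a_0 = 5
y_1 = S_1(0) = a_1 = 3
y_2 = S_1(1) = 2
t_q=7/2 is in segment 1 (τ=1/2); S_1(τ)=161/64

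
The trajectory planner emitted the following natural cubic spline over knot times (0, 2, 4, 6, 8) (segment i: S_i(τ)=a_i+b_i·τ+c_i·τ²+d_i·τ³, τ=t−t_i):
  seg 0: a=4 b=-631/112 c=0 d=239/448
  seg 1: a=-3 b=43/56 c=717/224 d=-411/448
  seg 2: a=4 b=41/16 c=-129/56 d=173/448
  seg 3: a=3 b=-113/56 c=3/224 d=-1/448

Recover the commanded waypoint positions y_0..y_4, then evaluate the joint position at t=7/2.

y_0 = S_0(0) = a_0 = 4
y_1 = S_1(0) = a_1 = -3
y_2 = S_2(0) = a_2 = 4
y_3 = S_3(0) = a_3 = 3
y_4 = S_3(2) = -1
t_q=7/2 is in segment 1 (τ=3/2); S_1(τ)=8091/3584

y_0=4 y_1=-3 y_2=4 y_3=3 y_4=-1
S(7/2) = 8091/3584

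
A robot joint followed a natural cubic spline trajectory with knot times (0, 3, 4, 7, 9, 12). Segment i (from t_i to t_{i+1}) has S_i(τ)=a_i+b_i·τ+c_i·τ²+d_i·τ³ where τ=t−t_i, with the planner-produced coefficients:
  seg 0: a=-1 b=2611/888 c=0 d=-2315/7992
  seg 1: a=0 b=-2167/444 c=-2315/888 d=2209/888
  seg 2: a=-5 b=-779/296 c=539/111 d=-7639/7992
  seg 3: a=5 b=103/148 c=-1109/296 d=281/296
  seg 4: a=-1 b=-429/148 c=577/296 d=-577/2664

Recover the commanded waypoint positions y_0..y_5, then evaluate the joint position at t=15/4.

y_0=-1 y_1=0 y_2=-5 y_3=5 y_4=-1 y_5=2
S(15/4) = -77243/18944

y_0 = S_0(0) = a_0 = -1
y_1 = S_1(0) = a_1 = 0
y_2 = S_2(0) = a_2 = -5
y_3 = S_3(0) = a_3 = 5
y_4 = S_4(0) = a_4 = -1
y_5 = S_4(3) = 2
t_q=15/4 is in segment 1 (τ=3/4); S_1(τ)=-77243/18944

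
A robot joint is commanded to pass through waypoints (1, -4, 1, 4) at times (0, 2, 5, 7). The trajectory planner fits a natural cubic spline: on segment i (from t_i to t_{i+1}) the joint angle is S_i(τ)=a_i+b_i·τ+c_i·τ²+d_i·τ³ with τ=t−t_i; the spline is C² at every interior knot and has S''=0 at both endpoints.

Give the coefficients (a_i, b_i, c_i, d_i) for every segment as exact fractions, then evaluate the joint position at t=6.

Δ: Δ0=-5/2, Δ1=5/3, Δ2=3/2
row 1: diag=10, rhs=25; c'=3/10, d'=5/2
row 2: denom=10−3·3/10=91/10; d'=(-1−3·5/2)/(91/10)=-85/91
back: M2=-85/91
back: M1=5/2−3/10·-85/91=253/91
M: M0=0, M1=253/91, M2=-85/91, M3=0
seg 0: a=1, c=M0/2=0, d=(M1−M0)/(6·2)=253/1092, b=Δ0−h0·(2M0+M1)/6=-1871/546
seg 1: a=-4, c=M1/2=253/182, d=(M2−M1)/(6·3)=-13/63, b=Δ1−h1·(2M1+M2)/6=-353/546
seg 2: a=1, c=M2/2=-85/182, d=(M3−M2)/(6·2)=85/1092, b=Δ2−h2·(2M2+M3)/6=1159/546
t_q=6 → seg 2, τ=1; S=1+1159/546·τ+-85/182·τ²+85/1092·τ³=995/364

  seg 0: a=1 b=-1871/546 c=0 d=253/1092
  seg 1: a=-4 b=-353/546 c=253/182 d=-13/63
  seg 2: a=1 b=1159/546 c=-85/182 d=85/1092
S(6) = 995/364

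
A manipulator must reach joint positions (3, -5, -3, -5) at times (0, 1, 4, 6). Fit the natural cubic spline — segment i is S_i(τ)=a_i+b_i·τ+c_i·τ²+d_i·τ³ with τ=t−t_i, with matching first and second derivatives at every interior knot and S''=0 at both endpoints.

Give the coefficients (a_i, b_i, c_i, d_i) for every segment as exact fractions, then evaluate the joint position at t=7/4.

Δ: Δ0=-8, Δ1=2/3, Δ2=-1
row 1: diag=8, rhs=52; c'=3/8, d'=13/2
row 2: denom=10−3·3/8=71/8; d'=(-10−3·13/2)/(71/8)=-236/71
back: M2=-236/71
back: M1=13/2−3/8·-236/71=550/71
M: M0=0, M1=550/71, M2=-236/71, M3=0
seg 0: a=3, c=M0/2=0, d=(M1−M0)/(6·1)=275/213, b=Δ0−h0·(2M0+M1)/6=-1979/213
seg 1: a=-5, c=M1/2=275/71, d=(M2−M1)/(6·3)=-131/213, b=Δ1−h1·(2M1+M2)/6=-1154/213
seg 2: a=-3, c=M2/2=-118/71, d=(M3−M2)/(6·2)=59/213, b=Δ2−h2·(2M2+M3)/6=259/213
t_q=7/4 → seg 1, τ=3/4; S=-5+-1154/213·τ+275/71·τ²+-131/213·τ³=-32463/4544

  seg 0: a=3 b=-1979/213 c=0 d=275/213
  seg 1: a=-5 b=-1154/213 c=275/71 d=-131/213
  seg 2: a=-3 b=259/213 c=-118/71 d=59/213
S(7/4) = -32463/4544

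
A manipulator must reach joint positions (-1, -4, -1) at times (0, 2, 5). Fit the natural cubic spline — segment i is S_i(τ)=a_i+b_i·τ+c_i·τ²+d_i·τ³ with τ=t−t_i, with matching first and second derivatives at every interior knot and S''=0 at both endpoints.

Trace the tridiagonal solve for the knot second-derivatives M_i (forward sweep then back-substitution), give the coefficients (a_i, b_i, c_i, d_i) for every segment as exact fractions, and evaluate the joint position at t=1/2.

Δ: Δ0=-3/2, Δ1=1
row 1: diag=10, rhs=15; c'=3/10, d'=3/2
back: M1=3/2
M: M0=0, M1=3/2, M2=0
seg 0: a=-1, c=M0/2=0, d=(M1−M0)/(6·2)=1/8, b=Δ0−h0·(2M0+M1)/6=-2
seg 1: a=-4, c=M1/2=3/4, d=(M2−M1)/(6·3)=-1/12, b=Δ1−h1·(2M1+M2)/6=-1/2
t_q=1/2 → seg 0, τ=1/2; S=-1+-2·τ+0·τ²+1/8·τ³=-127/64

  seg 0: a=-1 b=-2 c=0 d=1/8
  seg 1: a=-4 b=-1/2 c=3/4 d=-1/12
S(1/2) = -127/64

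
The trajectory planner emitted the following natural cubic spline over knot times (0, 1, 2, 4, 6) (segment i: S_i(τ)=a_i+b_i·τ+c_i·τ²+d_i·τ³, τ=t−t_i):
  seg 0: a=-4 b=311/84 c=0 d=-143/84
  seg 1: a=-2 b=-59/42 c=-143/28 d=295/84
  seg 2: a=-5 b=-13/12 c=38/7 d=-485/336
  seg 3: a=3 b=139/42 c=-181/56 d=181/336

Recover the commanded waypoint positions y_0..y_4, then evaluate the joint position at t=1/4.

y_0=-4 y_1=-2 y_2=-5 y_3=3 y_4=1
S(1/4) = -5557/1792

y_0 = S_0(0) = a_0 = -4
y_1 = S_1(0) = a_1 = -2
y_2 = S_2(0) = a_2 = -5
y_3 = S_3(0) = a_3 = 3
y_4 = S_3(2) = 1
t_q=1/4 is in segment 0 (τ=1/4); S_0(τ)=-5557/1792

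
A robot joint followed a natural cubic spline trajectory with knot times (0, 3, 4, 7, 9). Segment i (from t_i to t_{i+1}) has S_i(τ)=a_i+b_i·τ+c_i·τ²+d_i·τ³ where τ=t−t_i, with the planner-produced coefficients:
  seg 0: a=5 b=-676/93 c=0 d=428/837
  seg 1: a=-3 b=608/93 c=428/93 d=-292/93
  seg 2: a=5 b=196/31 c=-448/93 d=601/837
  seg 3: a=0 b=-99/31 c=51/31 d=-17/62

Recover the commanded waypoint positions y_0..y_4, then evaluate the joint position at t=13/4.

y_0 = S_0(0) = a_0 = 5
y_1 = S_1(0) = a_1 = -3
y_2 = S_2(0) = a_2 = 5
y_3 = S_3(0) = a_3 = 0
y_4 = S_3(2) = -2
t_q=13/4 is in segment 1 (τ=1/4); S_1(τ)=-559/496

y_0=5 y_1=-3 y_2=5 y_3=0 y_4=-2
S(13/4) = -559/496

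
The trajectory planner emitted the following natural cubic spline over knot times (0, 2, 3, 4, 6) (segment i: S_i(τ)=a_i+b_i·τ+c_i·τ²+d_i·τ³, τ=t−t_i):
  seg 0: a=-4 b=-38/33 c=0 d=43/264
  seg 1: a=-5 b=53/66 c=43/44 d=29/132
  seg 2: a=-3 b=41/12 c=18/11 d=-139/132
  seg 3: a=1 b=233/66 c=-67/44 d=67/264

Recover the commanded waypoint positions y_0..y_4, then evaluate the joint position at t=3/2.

y_0 = S_0(0) = a_0 = -4
y_1 = S_1(0) = a_1 = -5
y_2 = S_2(0) = a_2 = -3
y_3 = S_3(0) = a_3 = 1
y_4 = S_3(2) = 4
t_q=3/2 is in segment 0 (τ=3/2); S_0(τ)=-3645/704

y_0=-4 y_1=-5 y_2=-3 y_3=1 y_4=4
S(3/2) = -3645/704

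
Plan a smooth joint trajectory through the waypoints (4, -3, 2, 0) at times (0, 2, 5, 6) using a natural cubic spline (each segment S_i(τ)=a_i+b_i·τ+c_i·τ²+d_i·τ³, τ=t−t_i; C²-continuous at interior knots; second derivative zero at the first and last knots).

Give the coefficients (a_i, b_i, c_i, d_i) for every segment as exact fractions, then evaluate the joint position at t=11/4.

Δ: Δ0=-7/2, Δ1=5/3, Δ2=-2
row 1: diag=10, rhs=31; c'=3/10, d'=31/10
row 2: denom=8−3·3/10=71/10; d'=(-22−3·31/10)/(71/10)=-313/71
back: M2=-313/71
back: M1=31/10−3/10·-313/71=314/71
M: M0=0, M1=314/71, M2=-313/71, M3=0
seg 0: a=4, c=M0/2=0, d=(M1−M0)/(6·2)=157/426, b=Δ0−h0·(2M0+M1)/6=-2119/426
seg 1: a=-3, c=M1/2=157/71, d=(M2−M1)/(6·3)=-209/426, b=Δ1−h1·(2M1+M2)/6=-235/426
seg 2: a=2, c=M2/2=-313/142, d=(M3−M2)/(6·1)=313/426, b=Δ2−h2·(2M2+M3)/6=-113/213
t_q=11/4 → seg 1, τ=3/4; S=-3+-235/426·τ+157/71·τ²+-209/426·τ³=-21601/9088

  seg 0: a=4 b=-2119/426 c=0 d=157/426
  seg 1: a=-3 b=-235/426 c=157/71 d=-209/426
  seg 2: a=2 b=-113/213 c=-313/142 d=313/426
S(11/4) = -21601/9088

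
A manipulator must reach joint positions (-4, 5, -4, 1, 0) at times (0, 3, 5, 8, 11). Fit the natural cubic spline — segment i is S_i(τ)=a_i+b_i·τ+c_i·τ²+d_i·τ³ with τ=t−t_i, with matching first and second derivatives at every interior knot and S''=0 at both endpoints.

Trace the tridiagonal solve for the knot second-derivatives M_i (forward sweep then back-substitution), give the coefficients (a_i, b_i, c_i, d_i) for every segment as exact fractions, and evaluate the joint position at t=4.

  seg 0: a=-4 b=4109/708 c=0 d=-1985/6372
  seg 1: a=5 b=-923/354 c=-1985/708 d=1315/1416
  seg 2: a=-4 b=-158/59 c=490/177 d=-701/1593
  seg 3: a=1 b=121/59 c=-211/177 d=211/1593
S(4) = 733/1416

Δ: Δ0=3, Δ1=-9/2, Δ2=5/3, Δ3=-1/3
row 1: diag=10, rhs=-45; c'=1/5, d'=-9/2
row 2: denom=10−2·1/5=48/5; d'=(37−2·-9/2)/(48/5)=115/24
row 3: denom=12−3·5/16=177/16; d'=(-12−3·115/24)/(177/16)=-422/177
back: M3=-422/177
back: M2=115/24−5/16·-422/177=980/177
back: M1=-9/2−1/5·980/177=-1985/354
M: M0=0, M1=-1985/354, M2=980/177, M3=-422/177, M4=0
seg 0: a=-4, c=M0/2=0, d=(M1−M0)/(6·3)=-1985/6372, b=Δ0−h0·(2M0+M1)/6=4109/708
seg 1: a=5, c=M1/2=-1985/708, d=(M2−M1)/(6·2)=1315/1416, b=Δ1−h1·(2M1+M2)/6=-923/354
seg 2: a=-4, c=M2/2=490/177, d=(M3−M2)/(6·3)=-701/1593, b=Δ2−h2·(2M2+M3)/6=-158/59
seg 3: a=1, c=M3/2=-211/177, d=(M4−M3)/(6·3)=211/1593, b=Δ3−h3·(2M3+M4)/6=121/59
t_q=4 → seg 1, τ=1; S=5+-923/354·τ+-1985/708·τ²+1315/1416·τ³=733/1416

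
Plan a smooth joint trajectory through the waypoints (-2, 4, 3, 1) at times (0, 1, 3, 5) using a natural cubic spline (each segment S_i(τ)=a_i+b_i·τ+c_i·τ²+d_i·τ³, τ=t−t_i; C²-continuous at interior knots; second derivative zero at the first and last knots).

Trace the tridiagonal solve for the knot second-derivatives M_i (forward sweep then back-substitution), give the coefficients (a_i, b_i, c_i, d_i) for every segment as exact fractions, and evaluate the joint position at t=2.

  seg 0: a=-2 b=315/44 c=0 d=-51/44
  seg 1: a=4 b=81/22 c=-153/44 d=61/88
  seg 2: a=3 b=-21/11 c=15/22 d=-5/44
S(2) = 431/88

Δ: Δ0=6, Δ1=-1/2, Δ2=-1
row 1: diag=6, rhs=-39; c'=1/3, d'=-13/2
row 2: denom=8−2·1/3=22/3; d'=(-3−2·-13/2)/(22/3)=15/11
back: M2=15/11
back: M1=-13/2−1/3·15/11=-153/22
M: M0=0, M1=-153/22, M2=15/11, M3=0
seg 0: a=-2, c=M0/2=0, d=(M1−M0)/(6·1)=-51/44, b=Δ0−h0·(2M0+M1)/6=315/44
seg 1: a=4, c=M1/2=-153/44, d=(M2−M1)/(6·2)=61/88, b=Δ1−h1·(2M1+M2)/6=81/22
seg 2: a=3, c=M2/2=15/22, d=(M3−M2)/(6·2)=-5/44, b=Δ2−h2·(2M2+M3)/6=-21/11
t_q=2 → seg 1, τ=1; S=4+81/22·τ+-153/44·τ²+61/88·τ³=431/88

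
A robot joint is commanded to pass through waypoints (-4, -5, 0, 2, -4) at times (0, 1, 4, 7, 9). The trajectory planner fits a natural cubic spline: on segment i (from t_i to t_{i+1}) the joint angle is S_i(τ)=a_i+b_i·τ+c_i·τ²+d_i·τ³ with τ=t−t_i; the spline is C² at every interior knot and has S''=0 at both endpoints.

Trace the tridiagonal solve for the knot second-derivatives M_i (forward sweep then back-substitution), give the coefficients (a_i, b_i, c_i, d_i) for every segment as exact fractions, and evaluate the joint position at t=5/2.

  seg 0: a=-4 b=-1091/798 c=0 d=293/798
  seg 1: a=-5 b=-106/399 c=293/266 d=-365/2394
  seg 2: a=0 b=1777/798 c=-36/133 d=-199/2394
  seg 3: a=2 b=-655/399 c=-271/266 d=271/1596
S(5/2) = -7309/2128

Δ: Δ0=-1, Δ1=5/3, Δ2=2/3, Δ3=-3
row 1: diag=8, rhs=16; c'=3/8, d'=2
row 2: denom=12−3·3/8=87/8; d'=(-6−3·2)/(87/8)=-32/29
row 3: denom=10−3·8/29=266/29; d'=(-22−3·-32/29)/(266/29)=-271/133
back: M3=-271/133
back: M2=-32/29−8/29·-271/133=-72/133
back: M1=2−3/8·-72/133=293/133
M: M0=0, M1=293/133, M2=-72/133, M3=-271/133, M4=0
seg 0: a=-4, c=M0/2=0, d=(M1−M0)/(6·1)=293/798, b=Δ0−h0·(2M0+M1)/6=-1091/798
seg 1: a=-5, c=M1/2=293/266, d=(M2−M1)/(6·3)=-365/2394, b=Δ1−h1·(2M1+M2)/6=-106/399
seg 2: a=0, c=M2/2=-36/133, d=(M3−M2)/(6·3)=-199/2394, b=Δ2−h2·(2M2+M3)/6=1777/798
seg 3: a=2, c=M3/2=-271/266, d=(M4−M3)/(6·2)=271/1596, b=Δ3−h3·(2M3+M4)/6=-655/399
t_q=5/2 → seg 1, τ=3/2; S=-5+-106/399·τ+293/266·τ²+-365/2394·τ³=-7309/2128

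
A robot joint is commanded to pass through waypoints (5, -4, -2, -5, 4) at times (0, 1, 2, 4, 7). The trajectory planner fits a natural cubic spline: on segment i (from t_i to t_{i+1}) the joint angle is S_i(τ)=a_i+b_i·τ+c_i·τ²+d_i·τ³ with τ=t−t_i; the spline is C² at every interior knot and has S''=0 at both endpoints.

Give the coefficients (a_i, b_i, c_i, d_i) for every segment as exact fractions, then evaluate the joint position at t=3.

Δ: Δ0=-9, Δ1=2, Δ2=-3/2, Δ3=3
row 1: diag=4, rhs=66; c'=1/4, d'=33/2
row 2: denom=6−1·1/4=23/4; d'=(-21−1·33/2)/(23/4)=-150/23
row 3: denom=10−2·8/23=214/23; d'=(27−2·-150/23)/(214/23)=921/214
back: M3=921/214
back: M2=-150/23−8/23·921/214=-858/107
back: M1=33/2−1/4·-858/107=1980/107
M: M0=0, M1=1980/107, M2=-858/107, M3=921/214, M4=0
seg 0: a=5, c=M0/2=0, d=(M1−M0)/(6·1)=330/107, b=Δ0−h0·(2M0+M1)/6=-1293/107
seg 1: a=-4, c=M1/2=990/107, d=(M2−M1)/(6·1)=-473/107, b=Δ1−h1·(2M1+M2)/6=-303/107
seg 2: a=-2, c=M2/2=-429/107, d=(M3−M2)/(6·2)=879/856, b=Δ2−h2·(2M2+M3)/6=258/107
seg 3: a=-5, c=M3/2=921/428, d=(M4−M3)/(6·3)=-307/1284, b=Δ3−h3·(2M3+M4)/6=-279/214
t_q=3 → seg 2, τ=1; S=-2+258/107·τ+-429/107·τ²+879/856·τ³=-2201/856

  seg 0: a=5 b=-1293/107 c=0 d=330/107
  seg 1: a=-4 b=-303/107 c=990/107 d=-473/107
  seg 2: a=-2 b=258/107 c=-429/107 d=879/856
  seg 3: a=-5 b=-279/214 c=921/428 d=-307/1284
S(3) = -2201/856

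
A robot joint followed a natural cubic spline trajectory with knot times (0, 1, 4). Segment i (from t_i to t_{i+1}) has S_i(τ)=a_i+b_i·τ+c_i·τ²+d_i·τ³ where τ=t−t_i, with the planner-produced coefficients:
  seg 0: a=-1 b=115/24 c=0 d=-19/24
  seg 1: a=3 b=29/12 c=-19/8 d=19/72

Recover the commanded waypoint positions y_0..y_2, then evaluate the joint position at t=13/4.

y_0 = S_0(0) = a_0 = -1
y_1 = S_1(0) = a_1 = 3
y_2 = S_1(3) = -4
t_q=13/4 is in segment 1 (τ=9/4); S_1(τ)=-297/512

y_0=-1 y_1=3 y_2=-4
S(13/4) = -297/512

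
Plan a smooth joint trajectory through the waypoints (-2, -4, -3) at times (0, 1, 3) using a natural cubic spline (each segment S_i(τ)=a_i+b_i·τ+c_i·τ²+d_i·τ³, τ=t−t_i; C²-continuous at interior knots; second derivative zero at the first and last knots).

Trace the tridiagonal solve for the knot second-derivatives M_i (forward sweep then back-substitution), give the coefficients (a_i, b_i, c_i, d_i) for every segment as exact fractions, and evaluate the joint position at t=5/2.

Δ: Δ0=-2, Δ1=1/2
row 1: diag=6, rhs=15; c'=1/3, d'=5/2
back: M1=5/2
M: M0=0, M1=5/2, M2=0
seg 0: a=-2, c=M0/2=0, d=(M1−M0)/(6·1)=5/12, b=Δ0−h0·(2M0+M1)/6=-29/12
seg 1: a=-4, c=M1/2=5/4, d=(M2−M1)/(6·2)=-5/24, b=Δ1−h1·(2M1+M2)/6=-7/6
t_q=5/2 → seg 1, τ=3/2; S=-4+-7/6·τ+5/4·τ²+-5/24·τ³=-233/64

  seg 0: a=-2 b=-29/12 c=0 d=5/12
  seg 1: a=-4 b=-7/6 c=5/4 d=-5/24
S(5/2) = -233/64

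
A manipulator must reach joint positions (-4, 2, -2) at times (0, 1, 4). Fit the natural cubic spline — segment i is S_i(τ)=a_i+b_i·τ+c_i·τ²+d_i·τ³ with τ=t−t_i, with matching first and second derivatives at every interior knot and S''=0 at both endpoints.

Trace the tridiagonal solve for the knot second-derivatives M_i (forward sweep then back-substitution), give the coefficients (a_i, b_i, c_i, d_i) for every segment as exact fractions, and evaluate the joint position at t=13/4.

Δ: Δ0=6, Δ1=-4/3
row 1: diag=8, rhs=-44; c'=3/8, d'=-11/2
back: M1=-11/2
M: M0=0, M1=-11/2, M2=0
seg 0: a=-4, c=M0/2=0, d=(M1−M0)/(6·1)=-11/12, b=Δ0−h0·(2M0+M1)/6=83/12
seg 1: a=2, c=M1/2=-11/4, d=(M2−M1)/(6·3)=11/36, b=Δ1−h1·(2M1+M2)/6=25/6
t_q=13/4 → seg 1, τ=9/4; S=2+25/6·τ+-11/4·τ²+11/36·τ³=239/256

  seg 0: a=-4 b=83/12 c=0 d=-11/12
  seg 1: a=2 b=25/6 c=-11/4 d=11/36
S(13/4) = 239/256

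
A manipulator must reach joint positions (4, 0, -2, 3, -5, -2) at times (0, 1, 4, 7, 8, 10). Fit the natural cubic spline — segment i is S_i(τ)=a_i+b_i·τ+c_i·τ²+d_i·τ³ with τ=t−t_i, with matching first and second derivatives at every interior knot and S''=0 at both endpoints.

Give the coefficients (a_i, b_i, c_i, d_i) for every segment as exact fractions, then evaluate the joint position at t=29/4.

Δ: Δ0=-4, Δ1=-2/3, Δ2=5/3, Δ3=-8, Δ4=3/2
row 1: diag=8, rhs=20; c'=3/8, d'=5/2
row 2: denom=12−3·3/8=87/8; d'=(14−3·5/2)/(87/8)=52/87
row 3: denom=8−3·8/29=208/29; d'=(-58−3·52/87)/(208/29)=-867/104
row 4: denom=6−1·29/208=1219/208; d'=(57−1·-867/104)/(1219/208)=13590/1219
back: M4=13590/1219
back: M3=-867/104−29/208·13590/1219=-12057/1219
back: M2=52/87−8/29·-12057/1219=12164/3657
back: M1=5/2−3/8·12164/3657=1527/1219
M: M0=0, M1=1527/1219, M2=12164/3657, M3=-12057/1219, M4=13590/1219, M5=0
seg 0: a=4, c=M0/2=0, d=(M1−M0)/(6·1)=509/2438, b=Δ0−h0·(2M0+M1)/6=-10261/2438
seg 1: a=0, c=M1/2=1527/2438, d=(M2−M1)/(6·3)=7583/65826, b=Δ1−h1·(2M1+M2)/6=-4367/1219
seg 2: a=-2, c=M2/2=6082/3657, d=(M3−M2)/(6·3)=-48335/65826, b=Δ2−h2·(2M2+M3)/6=8011/2438
seg 3: a=3, c=M3/2=-12057/2438, d=(M4−M3)/(6·1)=8549/2438, b=Δ3−h3·(2M3+M4)/6=-7998/1219
seg 4: a=-5, c=M4/2=6795/1219, d=(M5−M4)/(6·2)=-2265/2438, b=Δ4−h4·(2M4+M5)/6=-14463/2438
t_q=29/4 → seg 3, τ=1/4; S=3+-7998/1219·τ+-12057/2438·τ²+8549/2438·τ³=172481/156032

  seg 0: a=4 b=-10261/2438 c=0 d=509/2438
  seg 1: a=0 b=-4367/1219 c=1527/2438 d=7583/65826
  seg 2: a=-2 b=8011/2438 c=6082/3657 d=-48335/65826
  seg 3: a=3 b=-7998/1219 c=-12057/2438 d=8549/2438
  seg 4: a=-5 b=-14463/2438 c=6795/1219 d=-2265/2438
S(29/4) = 172481/156032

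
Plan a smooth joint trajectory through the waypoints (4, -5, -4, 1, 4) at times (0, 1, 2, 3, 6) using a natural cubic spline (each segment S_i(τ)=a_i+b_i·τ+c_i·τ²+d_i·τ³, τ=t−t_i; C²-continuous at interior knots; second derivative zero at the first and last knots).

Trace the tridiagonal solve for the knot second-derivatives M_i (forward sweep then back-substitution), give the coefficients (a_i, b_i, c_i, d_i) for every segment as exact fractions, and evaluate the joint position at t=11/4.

  seg 0: a=4 b=-659/58 c=0 d=137/58
  seg 1: a=-5 b=-124/29 c=411/58 d=-105/58
  seg 2: a=-4 b=259/58 c=48/29 d=-65/58
  seg 3: a=1 b=128/29 c=-99/58 d=11/58
S(11/4) = -715/3712

Δ: Δ0=-9, Δ1=1, Δ2=5, Δ3=1
row 1: diag=4, rhs=60; c'=1/4, d'=15
row 2: denom=4−1·1/4=15/4; d'=(24−1·15)/(15/4)=12/5
row 3: denom=8−1·4/15=116/15; d'=(-24−1·12/5)/(116/15)=-99/29
back: M3=-99/29
back: M2=12/5−4/15·-99/29=96/29
back: M1=15−1/4·96/29=411/29
M: M0=0, M1=411/29, M2=96/29, M3=-99/29, M4=0
seg 0: a=4, c=M0/2=0, d=(M1−M0)/(6·1)=137/58, b=Δ0−h0·(2M0+M1)/6=-659/58
seg 1: a=-5, c=M1/2=411/58, d=(M2−M1)/(6·1)=-105/58, b=Δ1−h1·(2M1+M2)/6=-124/29
seg 2: a=-4, c=M2/2=48/29, d=(M3−M2)/(6·1)=-65/58, b=Δ2−h2·(2M2+M3)/6=259/58
seg 3: a=1, c=M3/2=-99/58, d=(M4−M3)/(6·3)=11/58, b=Δ3−h3·(2M3+M4)/6=128/29
t_q=11/4 → seg 2, τ=3/4; S=-4+259/58·τ+48/29·τ²+-65/58·τ³=-715/3712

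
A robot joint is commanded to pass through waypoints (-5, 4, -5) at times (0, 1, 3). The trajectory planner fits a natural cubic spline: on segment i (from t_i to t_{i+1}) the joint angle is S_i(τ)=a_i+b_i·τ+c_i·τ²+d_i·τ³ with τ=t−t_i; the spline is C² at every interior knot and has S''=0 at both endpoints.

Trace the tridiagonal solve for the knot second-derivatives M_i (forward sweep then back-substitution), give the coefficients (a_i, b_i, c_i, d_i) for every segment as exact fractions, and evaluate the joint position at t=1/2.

Δ: Δ0=9, Δ1=-9/2
row 1: diag=6, rhs=-81; c'=1/3, d'=-27/2
back: M1=-27/2
M: M0=0, M1=-27/2, M2=0
seg 0: a=-5, c=M0/2=0, d=(M1−M0)/(6·1)=-9/4, b=Δ0−h0·(2M0+M1)/6=45/4
seg 1: a=4, c=M1/2=-27/4, d=(M2−M1)/(6·2)=9/8, b=Δ1−h1·(2M1+M2)/6=9/2
t_q=1/2 → seg 0, τ=1/2; S=-5+45/4·τ+0·τ²+-9/4·τ³=11/32

  seg 0: a=-5 b=45/4 c=0 d=-9/4
  seg 1: a=4 b=9/2 c=-27/4 d=9/8
S(1/2) = 11/32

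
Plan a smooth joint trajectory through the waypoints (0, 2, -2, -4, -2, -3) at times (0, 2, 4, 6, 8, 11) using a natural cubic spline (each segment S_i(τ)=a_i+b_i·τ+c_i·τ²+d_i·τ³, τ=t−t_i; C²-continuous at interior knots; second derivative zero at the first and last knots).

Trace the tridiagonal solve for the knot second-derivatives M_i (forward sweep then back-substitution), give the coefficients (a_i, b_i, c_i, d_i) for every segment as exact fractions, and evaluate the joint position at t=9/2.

  seg 0: a=0 b=1457/795 c=0 d=-331/1590
  seg 1: a=2 b=-529/795 c=-331/265 d=185/636
  seg 2: a=-2 b=-1726/795 c=263/530 d=71/1590
  seg 3: a=-4 b=278/795 c=81/106 d=-349/1590
  seg 4: a=-2 b=614/795 c=-293/530 d=293/4770
S(9/2) = -12533/4240

Δ: Δ0=1, Δ1=-2, Δ2=-1, Δ3=1, Δ4=-1/3
row 1: diag=8, rhs=-18; c'=1/4, d'=-9/4
row 2: denom=8−2·1/4=15/2; d'=(6−2·-9/4)/(15/2)=7/5
row 3: denom=8−2·4/15=112/15; d'=(12−2·7/5)/(112/15)=69/56
row 4: denom=10−2·15/56=265/28; d'=(-8−2·69/56)/(265/28)=-293/265
back: M4=-293/265
back: M3=69/56−15/56·-293/265=81/53
back: M2=7/5−4/15·81/53=263/265
back: M1=-9/4−1/4·263/265=-662/265
M: M0=0, M1=-662/265, M2=263/265, M3=81/53, M4=-293/265, M5=0
seg 0: a=0, c=M0/2=0, d=(M1−M0)/(6·2)=-331/1590, b=Δ0−h0·(2M0+M1)/6=1457/795
seg 1: a=2, c=M1/2=-331/265, d=(M2−M1)/(6·2)=185/636, b=Δ1−h1·(2M1+M2)/6=-529/795
seg 2: a=-2, c=M2/2=263/530, d=(M3−M2)/(6·2)=71/1590, b=Δ2−h2·(2M2+M3)/6=-1726/795
seg 3: a=-4, c=M3/2=81/106, d=(M4−M3)/(6·2)=-349/1590, b=Δ3−h3·(2M3+M4)/6=278/795
seg 4: a=-2, c=M4/2=-293/530, d=(M5−M4)/(6·3)=293/4770, b=Δ4−h4·(2M4+M5)/6=614/795
t_q=9/2 → seg 2, τ=1/2; S=-2+-1726/795·τ+263/530·τ²+71/1590·τ³=-12533/4240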